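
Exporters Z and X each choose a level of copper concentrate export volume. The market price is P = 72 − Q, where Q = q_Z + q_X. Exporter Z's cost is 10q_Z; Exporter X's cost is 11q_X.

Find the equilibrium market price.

Exporter Z's profit: π = q_Z(72 − (q_Z + q_X)) − 10q_Z.
∂π/∂q_Z = 62 − 2q_Z − q_X = 0, so q_Z = 31 − 0.5q_X.
By the same steps for X: q_X = 30.5 − 0.5q_Z.
Substituting the second reaction function into the first: q_Z = 31 − 0.5(30.5 − 0.5q_Z), which gives 0.75q_Z = 15.75 ⇒ q_Z = 21.
Then q_X = 30.5 − 0.5·21 = 20.
Equilibrium price: P = 72 − 41 = 31.

31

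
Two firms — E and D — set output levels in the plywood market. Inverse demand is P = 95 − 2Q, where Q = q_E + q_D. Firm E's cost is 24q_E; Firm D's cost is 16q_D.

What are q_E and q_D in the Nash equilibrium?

10.5, 14.5

Firm E's profit: π = q_E(95 − 2(q_E + q_D)) − 24q_E.
∂π/∂q_E = 71 − 4q_E − 2q_D = 0, so q_E = 17.75 − 0.5q_D.
By the same steps for D: q_D = 19.75 − 0.5q_E.
Plugging q_D into E's best response: q_E = 17.75 − 0.5(19.75 − 0.5q_E) ⇒ 0.75q_E = 7.875, so q_E = 10.5.
Then q_D = 19.75 − 0.5·10.5 = 14.5.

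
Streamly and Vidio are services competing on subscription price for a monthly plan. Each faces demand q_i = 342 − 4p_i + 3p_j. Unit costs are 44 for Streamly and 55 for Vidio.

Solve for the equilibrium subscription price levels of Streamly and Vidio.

106, 110

Streamly's profit: π = (p_{Streamly} − 44)(342 − 4p_{Streamly} + 3p_{Vidio}).
∂π/∂p_{Streamly} = 518 − 8p_{Streamly} + 3p_{Vidio} = 0 ⇒ p_{Streamly} = 64.75 + 0.375p_{Vidio}.
Similarly p_{Vidio} = 70.25 + 0.375p_{Streamly}.
Substituting the second reaction function into the first: p_{Streamly} = 64.75 + 0.375(70.25 + 0.375p_{Streamly}), which gives (55/64)p_{Streamly} = 2915/32 ⇒ p_{Streamly} = 106.
Then p_{Vidio} = 70.25 + 0.375·106 = 110.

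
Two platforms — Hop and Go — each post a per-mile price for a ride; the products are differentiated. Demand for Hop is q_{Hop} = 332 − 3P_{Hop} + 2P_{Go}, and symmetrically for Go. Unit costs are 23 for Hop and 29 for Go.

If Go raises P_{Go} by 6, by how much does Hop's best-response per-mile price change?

2

Hop's profit: π = (P_{Hop} − 23)(332 − 3P_{Hop} + 2P_{Go}).
∂π/∂P_{Hop} = 401 − 6P_{Hop} + 2P_{Go} = 0 ⇒ P_{Hop} = 401/6 + (1/3)P_{Go}.
The reaction-function slope is 1/3, so a 6-unit rise in P_{Go} moves P_{Hop} by 1/3 × 6 = 2. Hop's best response rises — the actions are strategic complements.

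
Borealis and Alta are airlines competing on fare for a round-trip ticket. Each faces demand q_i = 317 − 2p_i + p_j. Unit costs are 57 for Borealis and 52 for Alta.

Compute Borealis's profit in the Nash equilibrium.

14792

Borealis's profit: π = (p_{Borealis} − 57)(317 − 2p_{Borealis} + p_{Alta}).
∂π/∂p_{Borealis} = 431 − 4p_{Borealis} + p_{Alta} = 0 ⇒ p_{Borealis} = 107.75 + 0.25p_{Alta}.
Similarly p_{Alta} = 105.25 + 0.25p_{Borealis}.
Substituting the second reaction function into the first: p_{Borealis} = 107.75 + 0.25(105.25 + 0.25p_{Borealis}), which gives 0.9375p_{Borealis} = 134.0625 ⇒ p_{Borealis} = 143.
Then p_{Alta} = 105.25 + 0.25·143 = 141.
q_{Borealis} = 317 − 2·143 + 141 = 172.
Profit = (143 − 57)·172 = 14792.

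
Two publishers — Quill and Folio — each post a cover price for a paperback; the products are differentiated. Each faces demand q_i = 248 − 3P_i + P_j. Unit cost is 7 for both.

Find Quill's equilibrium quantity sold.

Quill's profit: π = (P_{Quill} − 7)(248 − 3P_{Quill} + P_{Folio}).
∂π/∂P_{Quill} = 269 − 6P_{Quill} + P_{Folio} = 0 ⇒ P_{Quill} = 269/6 + (1/6)P_{Folio}.
Setting P_{Quill} = P_{Folio} in the reaction function: P_{Quill} = 269/6 + (1/6)P_{Quill}, so P_{Quill} = (269/6) / (5/6) = 53.8.
q_{Quill} = 248 − 3·53.8 + 53.8 = 140.4.

140.4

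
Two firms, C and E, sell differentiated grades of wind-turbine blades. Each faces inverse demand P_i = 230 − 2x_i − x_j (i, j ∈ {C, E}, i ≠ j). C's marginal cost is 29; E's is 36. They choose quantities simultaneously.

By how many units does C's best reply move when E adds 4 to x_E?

Firm C's profit: π = x_C(230 − 2x_C − x_E) − 29x_C.
∂π/∂x_C = 201 − 4x_C − x_E = 0 ⇒ x_C = 50.25 − 0.25x_E.
The reaction-function slope is −0.25, so a 4-unit rise in x_E moves x_C by −0.25 × 4 = −1. C's best response falls — the actions are strategic substitutes.

-1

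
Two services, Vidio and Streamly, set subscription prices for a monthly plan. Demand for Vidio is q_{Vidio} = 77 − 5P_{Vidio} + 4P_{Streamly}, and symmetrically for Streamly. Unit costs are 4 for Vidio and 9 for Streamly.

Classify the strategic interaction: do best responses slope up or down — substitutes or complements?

strategic complements

Vidio's profit: π = (P_{Vidio} − 4)(77 − 5P_{Vidio} + 4P_{Streamly}).
∂π/∂P_{Vidio} = 97 − 10P_{Vidio} + 4P_{Streamly} = 0 ⇒ P_{Vidio} = 9.7 + 0.4P_{Streamly}.
The best-response slope dP_{Vidio}/dP_{Streamly} = 0.4 > 0: the reaction function is upward-sloping, so the choices are strategic complements.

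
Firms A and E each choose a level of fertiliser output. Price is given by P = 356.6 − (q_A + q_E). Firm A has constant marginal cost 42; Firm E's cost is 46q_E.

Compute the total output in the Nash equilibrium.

Firm A's profit: π = q_A(356.6 − (q_A + q_E)) − 42q_A.
∂π/∂q_A = 314.6 − 2q_A − q_E = 0, so q_A = 157.3 − 0.5q_E.
By the same steps for E: q_E = 155.3 − 0.5q_A.
Solving the two reaction functions simultaneously: (1 − (−0.5)(−0.5))q_A = 157.3 − 0.5·155.3, so 0.75q_A = 79.65 and q_A = 106.2.
Then q_E = 155.3 − 0.5·106.2 = 102.2.
Total output: 106.2 + 102.2 = 208.4.

208.4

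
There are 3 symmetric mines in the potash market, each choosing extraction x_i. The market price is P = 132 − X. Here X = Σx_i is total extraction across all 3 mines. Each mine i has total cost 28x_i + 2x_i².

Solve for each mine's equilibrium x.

A representative mine's profit is π_i = x_i(132 − X) − 28x_i − 2x_i², with X = x_i + Σ_{j≠i} x_j.
First-order condition: 104 − 6x_i − Σ_{j≠i} x_j = 0.
In a symmetric equilibrium every mine chooses the same x, so Σ_{j≠i} x_j = 2x. The condition becomes 104 − 8x = 0, giving x = 104/8 = 13.

13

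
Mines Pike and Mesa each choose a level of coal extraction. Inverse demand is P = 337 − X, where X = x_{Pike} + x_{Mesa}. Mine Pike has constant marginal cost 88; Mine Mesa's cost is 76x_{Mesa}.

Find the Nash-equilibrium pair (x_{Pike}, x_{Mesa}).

Mine Pike's profit: π = x_{Pike}(337 − (x_{Pike} + x_{Mesa})) − 88x_{Pike}.
∂π/∂x_{Pike} = 249 − 2x_{Pike} − x_{Mesa} = 0, so x_{Pike} = 124.5 − 0.5x_{Mesa}.
By the same steps for Mesa: x_{Mesa} = 130.5 − 0.5x_{Pike}.
Solving the two reaction functions simultaneously: (1 − (−0.5)(−0.5))x_{Pike} = 124.5 − 0.5·130.5, so 0.75x_{Pike} = 59.25 and x_{Pike} = 79.
Then x_{Mesa} = 130.5 − 0.5·79 = 91.

79, 91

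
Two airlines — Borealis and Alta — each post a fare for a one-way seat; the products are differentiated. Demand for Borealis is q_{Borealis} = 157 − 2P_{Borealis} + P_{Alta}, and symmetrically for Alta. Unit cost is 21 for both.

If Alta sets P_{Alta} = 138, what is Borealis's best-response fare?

Borealis's profit: π = (P_{Borealis} − 21)(157 − 2P_{Borealis} + P_{Alta}).
∂π/∂P_{Borealis} = 199 − 4P_{Borealis} + P_{Alta} = 0 ⇒ P_{Borealis} = 49.75 + 0.25P_{Alta}.
At P_{Alta} = 138: P_{Borealis} = 49.75 + 0.25·138 = 84.25.

84.25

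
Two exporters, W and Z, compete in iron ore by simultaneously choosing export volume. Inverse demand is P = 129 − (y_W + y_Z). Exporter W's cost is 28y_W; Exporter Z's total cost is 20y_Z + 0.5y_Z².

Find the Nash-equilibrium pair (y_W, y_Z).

38.8, 23.4

Exporter W's profit: π = y_W(129 − (y_W + y_Z)) − 28y_W.
∂π/∂y_W = 101 − 2y_W − y_Z = 0, so y_W = 50.5 − 0.5y_Z.
For Z: ∂π/∂y_Z = 109 − 3y_Z − y_W = 0 ⇒ y_Z = 109/3 − (1/3)y_W.
Plugging y_Z into W's best response: y_W = 50.5 − 0.5(109/3 − (1/3)y_W) ⇒ (5/6)y_W = 97/3, so y_W = 38.8.
Then y_Z = 109/3 − (1/3)·38.8 = 23.4.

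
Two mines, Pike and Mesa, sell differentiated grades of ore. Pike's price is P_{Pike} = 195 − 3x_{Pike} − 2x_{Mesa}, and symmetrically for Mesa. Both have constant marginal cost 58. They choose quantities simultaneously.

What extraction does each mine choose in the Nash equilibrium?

17.125

Mine Pike's profit: π = x_{Pike}(195 − 3x_{Pike} − 2x_{Mesa}) − 58x_{Pike}.
∂π/∂x_{Pike} = 137 − 6x_{Pike} − 2x_{Mesa} = 0 ⇒ x_{Pike} = 137/6 − (1/3)x_{Mesa}.
By symmetry x_{Mesa} = x_{Pike}; substituting into the reaction function, (4/3)x_{Pike} = 137/6 and x_{Pike} = 17.125.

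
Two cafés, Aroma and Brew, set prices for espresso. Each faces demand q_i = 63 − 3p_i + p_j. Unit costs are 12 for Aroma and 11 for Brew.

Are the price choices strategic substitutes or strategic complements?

strategic complements

Aroma's profit: π = (p_{Aroma} − 12)(63 − 3p_{Aroma} + p_{Brew}).
∂π/∂p_{Aroma} = 99 − 6p_{Aroma} + p_{Brew} = 0 ⇒ p_{Aroma} = 16.5 + (1/6)p_{Brew}.
The best-response slope dp_{Aroma}/dp_{Brew} = 1/6 > 0: the reaction function is upward-sloping, so the choices are strategic complements.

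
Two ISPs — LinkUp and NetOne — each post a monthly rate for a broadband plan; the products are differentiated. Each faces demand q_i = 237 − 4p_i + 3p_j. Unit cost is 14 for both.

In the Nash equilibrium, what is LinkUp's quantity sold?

LinkUp's profit: π = (p_{LinkUp} − 14)(237 − 4p_{LinkUp} + 3p_{NetOne}).
∂π/∂p_{LinkUp} = 293 − 8p_{LinkUp} + 3p_{NetOne} = 0 ⇒ p_{LinkUp} = 36.625 + 0.375p_{NetOne}.
The game is symmetric, so in equilibrium p_{NetOne} = p_{LinkUp}: the reaction function gives 0.625p_{LinkUp} = 36.625, hence p_{LinkUp} = 58.6.
q_{LinkUp} = 237 − 4·58.6 + 3·58.6 = 178.4.

178.4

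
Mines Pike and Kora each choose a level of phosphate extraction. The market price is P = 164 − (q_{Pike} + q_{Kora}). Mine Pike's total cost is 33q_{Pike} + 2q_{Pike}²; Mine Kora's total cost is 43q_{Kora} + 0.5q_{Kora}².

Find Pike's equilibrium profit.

768

Mine Pike's profit: π = q_{Pike}(164 − (q_{Pike} + q_{Kora})) − 33q_{Pike} − 2q_{Pike}².
∂π/∂q_{Pike} = 131 − 6q_{Pike} − q_{Kora} = 0, so q_{Pike} = 131/6 − (1/6)q_{Kora}.
For Kora: ∂π/∂q_{Kora} = 121 − 3q_{Kora} − q_{Pike} = 0 ⇒ q_{Kora} = 121/3 − (1/3)q_{Pike}.
Substituting the second reaction function into the first: q_{Pike} = 131/6 − (1/6)(121/3 − (1/3)q_{Pike}), which gives (17/18)q_{Pike} = 136/9 ⇒ q_{Pike} = 16.
Then q_{Kora} = 121/3 − (1/3)·16 = 35.
Price P = 164 − 51 = 113.
Pike's profit: (113 − 33)·16 − 2(16)² = 768.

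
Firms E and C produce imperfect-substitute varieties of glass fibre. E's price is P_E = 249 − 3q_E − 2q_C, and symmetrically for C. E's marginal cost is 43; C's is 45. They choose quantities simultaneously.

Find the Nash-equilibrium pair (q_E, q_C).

25.875, 25.375

Firm E's profit: π = q_E(249 − 3q_E − 2q_C) − 43q_E.
∂π/∂q_E = 206 − 6q_E − 2q_C = 0 ⇒ q_E = 103/3 − (1/3)q_C.
Similarly q_C = 34 − (1/3)q_E.
Substituting the second reaction function into the first: q_E = 103/3 − (1/3)(34 − (1/3)q_E), which gives (8/9)q_E = 23 ⇒ q_E = 25.875.
Then q_C = 34 − (1/3)·25.875 = 25.375.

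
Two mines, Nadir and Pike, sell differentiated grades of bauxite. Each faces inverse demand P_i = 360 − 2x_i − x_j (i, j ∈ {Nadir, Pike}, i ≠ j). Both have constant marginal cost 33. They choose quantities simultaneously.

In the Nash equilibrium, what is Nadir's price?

Mine Nadir's profit: π = x_{Nadir}(360 − 2x_{Nadir} − x_{Pike}) − 33x_{Nadir}.
∂π/∂x_{Nadir} = 327 − 4x_{Nadir} − x_{Pike} = 0 ⇒ x_{Nadir} = 81.75 − 0.25x_{Pike}.
The game is symmetric, so in equilibrium x_{Pike} = x_{Nadir}: the reaction function gives 1.25x_{Nadir} = 81.75, hence x_{Nadir} = 65.4.
P_{Nadir} = 360 − 2·65.4 − 65.4 = 163.8.

163.8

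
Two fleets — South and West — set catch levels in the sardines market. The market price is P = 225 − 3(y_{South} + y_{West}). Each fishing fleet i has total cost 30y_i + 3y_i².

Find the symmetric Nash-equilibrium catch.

13

Fishing fleet South's profit: π = y_{South}(225 − 3(y_{South} + y_{West})) − 30y_{South} − 3y_{South}².
∂π/∂y_{South} = 195 − 12y_{South} − 3y_{West} = 0, so y_{South} = 16.25 − 0.25y_{West}.
By symmetry y_{West} = y_{South}; substituting into the reaction function, 1.25y_{South} = 16.25 and y_{South} = 13.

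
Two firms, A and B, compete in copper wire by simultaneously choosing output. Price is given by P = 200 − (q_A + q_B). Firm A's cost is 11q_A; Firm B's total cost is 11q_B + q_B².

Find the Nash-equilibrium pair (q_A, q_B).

81, 27

Firm A's profit: π = q_A(200 − (q_A + q_B)) − 11q_A.
∂π/∂q_A = 189 − 2q_A − q_B = 0, so q_A = 94.5 − 0.5q_B.
For B: ∂π/∂q_B = 189 − 4q_B − q_A = 0 ⇒ q_B = 47.25 − 0.25q_A.
Substituting the second reaction function into the first: q_A = 94.5 − 0.5(47.25 − 0.25q_A), which gives 0.875q_A = 70.875 ⇒ q_A = 81.
Then q_B = 47.25 − 0.25·81 = 27.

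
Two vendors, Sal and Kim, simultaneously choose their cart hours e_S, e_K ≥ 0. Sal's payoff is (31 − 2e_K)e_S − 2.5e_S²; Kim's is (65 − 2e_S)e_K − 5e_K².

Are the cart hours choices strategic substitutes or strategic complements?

strategic substitutes

Expanding Sal's payoff: 31e_S − 2e_Ke_S − 2.5e_S².
∂π/∂e_S = 31 − 2e_K − 5e_S = 0, so e_S = 6.2 − 0.4e_K.
The best-response slope de_S/de_K = −0.4 < 0: the reaction function is downward-sloping, so the choices are strategic substitutes.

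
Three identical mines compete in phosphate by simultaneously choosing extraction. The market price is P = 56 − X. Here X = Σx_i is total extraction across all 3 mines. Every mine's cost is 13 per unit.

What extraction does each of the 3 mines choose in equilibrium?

A representative mine's profit is π_i = x_i(56 − X) − 13x_i, with X = x_i + Σ_{j≠i} x_j.
First-order condition: 43 − 2x_i − Σ_{j≠i} x_j = 0.
With identical mines, set every x_j = x: then 43 − 2x − 2x = 0, i.e. x = 43/4 = 10.75.

10.75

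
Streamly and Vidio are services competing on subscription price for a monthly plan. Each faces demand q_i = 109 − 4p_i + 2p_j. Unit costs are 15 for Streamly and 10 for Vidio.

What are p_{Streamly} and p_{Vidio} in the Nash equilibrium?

Streamly's profit: π = (p_{Streamly} − 15)(109 − 4p_{Streamly} + 2p_{Vidio}).
∂π/∂p_{Streamly} = 169 − 8p_{Streamly} + 2p_{Vidio} = 0 ⇒ p_{Streamly} = 21.125 + 0.25p_{Vidio}.
Similarly p_{Vidio} = 18.625 + 0.25p_{Streamly}.
Substituting the second reaction function into the first: p_{Streamly} = 21.125 + 0.25(18.625 + 0.25p_{Streamly}), which gives 0.9375p_{Streamly} = 825/32 ⇒ p_{Streamly} = 27.5.
Then p_{Vidio} = 18.625 + 0.25·27.5 = 25.5.

27.5, 25.5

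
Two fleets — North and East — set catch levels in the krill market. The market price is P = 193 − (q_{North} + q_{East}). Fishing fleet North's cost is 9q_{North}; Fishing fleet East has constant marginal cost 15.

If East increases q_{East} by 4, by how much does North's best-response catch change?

Fishing fleet North's profit: π = q_{North}(193 − (q_{North} + q_{East})) − 9q_{North}.
∂π/∂q_{North} = 184 − 2q_{North} − q_{East} = 0, so q_{North} = 92 − 0.5q_{East}.
The reaction-function slope is −0.5, so a 4-unit rise in q_{East} moves q_{North} by −0.5 × 4 = −2. North's best response falls — the actions are strategic substitutes.

-2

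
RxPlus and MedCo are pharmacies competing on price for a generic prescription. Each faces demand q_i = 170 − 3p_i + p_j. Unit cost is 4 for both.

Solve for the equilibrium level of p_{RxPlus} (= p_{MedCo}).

RxPlus's profit: π = (p_{RxPlus} − 4)(170 − 3p_{RxPlus} + p_{MedCo}).
∂π/∂p_{RxPlus} = 182 − 6p_{RxPlus} + p_{MedCo} = 0 ⇒ p_{RxPlus} = 91/3 + (1/6)p_{MedCo}.
Setting p_{RxPlus} = p_{MedCo} in the reaction function: p_{RxPlus} = 91/3 + (1/6)p_{RxPlus}, so p_{RxPlus} = (91/3) / (5/6) = 36.4.

36.4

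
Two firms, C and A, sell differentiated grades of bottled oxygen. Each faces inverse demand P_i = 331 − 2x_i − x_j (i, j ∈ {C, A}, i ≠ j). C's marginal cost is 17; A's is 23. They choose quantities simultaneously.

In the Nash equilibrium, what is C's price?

143.4

Firm C's profit: π = x_C(331 − 2x_C − x_A) − 17x_C.
∂π/∂x_C = 314 − 4x_C − x_A = 0 ⇒ x_C = 78.5 − 0.25x_A.
Similarly x_A = 77 − 0.25x_C.
Solving the two reaction functions simultaneously: (1 − (−0.25)(−0.25))x_C = 78.5 − 0.25·77, so 0.9375x_C = 59.25 and x_C = 63.2.
Then x_A = 77 − 0.25·63.2 = 61.2.
P_C = 331 − 2·63.2 − 61.2 = 143.4.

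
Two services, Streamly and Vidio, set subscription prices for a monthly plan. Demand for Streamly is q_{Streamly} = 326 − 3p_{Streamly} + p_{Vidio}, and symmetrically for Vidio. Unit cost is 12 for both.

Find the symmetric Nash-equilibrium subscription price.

72.4

Streamly's profit: π = (p_{Streamly} − 12)(326 − 3p_{Streamly} + p_{Vidio}).
∂π/∂p_{Streamly} = 362 − 6p_{Streamly} + p_{Vidio} = 0 ⇒ p_{Streamly} = 181/3 + (1/6)p_{Vidio}.
The game is symmetric, so in equilibrium p_{Vidio} = p_{Streamly}: the reaction function gives (5/6)p_{Streamly} = 181/3, hence p_{Streamly} = 72.4.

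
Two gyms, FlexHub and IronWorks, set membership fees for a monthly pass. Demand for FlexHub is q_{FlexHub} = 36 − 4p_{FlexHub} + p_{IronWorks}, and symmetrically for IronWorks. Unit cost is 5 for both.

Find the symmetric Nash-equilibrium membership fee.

FlexHub's profit: π = (p_{FlexHub} − 5)(36 − 4p_{FlexHub} + p_{IronWorks}).
∂π/∂p_{FlexHub} = 56 − 8p_{FlexHub} + p_{IronWorks} = 0 ⇒ p_{FlexHub} = 7 + 0.125p_{IronWorks}.
Setting p_{FlexHub} = p_{IronWorks} in the reaction function: p_{FlexHub} = 7 + 0.125p_{FlexHub}, so p_{FlexHub} = 7 / 0.875 = 8.

8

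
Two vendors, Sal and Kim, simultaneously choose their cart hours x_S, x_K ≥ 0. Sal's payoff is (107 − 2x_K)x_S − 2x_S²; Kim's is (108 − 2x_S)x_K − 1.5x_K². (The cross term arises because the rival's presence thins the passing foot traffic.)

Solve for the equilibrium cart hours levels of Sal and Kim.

Expanding Sal's payoff: 107x_S − 2x_Kx_S − 2x_S².
∂π/∂x_S = 107 − 2x_K − 4x_S = 0, so x_S = 26.75 − 0.5x_K.
Likewise for Kim: x_K = 36 − (2/3)x_S.
Solving the two reaction functions simultaneously: (1 − (−0.5)(−2/3))x_S = 26.75 − 0.5·36, so (2/3)x_S = 8.75 and x_S = 13.125.
Then x_K = 36 − (2/3)·13.125 = 27.25.

13.125, 27.25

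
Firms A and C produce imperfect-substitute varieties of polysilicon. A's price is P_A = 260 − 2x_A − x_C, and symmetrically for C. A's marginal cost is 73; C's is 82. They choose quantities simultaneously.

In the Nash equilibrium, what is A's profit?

2888

Firm A's profit: π = x_A(260 − 2x_A − x_C) − 73x_A.
∂π/∂x_A = 187 − 4x_A − x_C = 0 ⇒ x_A = 46.75 − 0.25x_C.
Similarly x_C = 44.5 − 0.25x_A.
Plugging x_C into A's best response: x_A = 46.75 − 0.25(44.5 − 0.25x_A) ⇒ 0.9375x_A = 35.625, so x_A = 38.
Then x_C = 44.5 − 0.25·38 = 35.
P_A = 260 − 2·38 − 35 = 149.
Profit = (149 − 73)·38 = 2888.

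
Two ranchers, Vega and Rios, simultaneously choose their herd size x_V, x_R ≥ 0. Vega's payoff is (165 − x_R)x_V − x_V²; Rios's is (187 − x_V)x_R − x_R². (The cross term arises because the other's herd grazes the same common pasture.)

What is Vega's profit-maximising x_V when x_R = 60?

Expanding Vega's payoff: 165x_V − x_Rx_V − x_V².
∂π/∂x_V = 165 − x_R − 2x_V = 0, so x_V = 82.5 − 0.5x_R.
At x_R = 60: x_V = 82.5 − 0.5·60 = 52.5.

52.5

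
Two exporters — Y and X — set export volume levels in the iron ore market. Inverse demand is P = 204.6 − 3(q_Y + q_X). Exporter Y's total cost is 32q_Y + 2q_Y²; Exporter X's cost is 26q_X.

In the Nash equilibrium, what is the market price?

Exporter Y's profit: π = q_Y(204.6 − 3(q_Y + q_X)) − 32q_Y − 2q_Y².
∂π/∂q_Y = 172.6 − 10q_Y − 3q_X = 0, so q_Y = 17.26 − 0.3q_X.
For X: ∂π/∂q_X = 178.6 − 6q_X − 3q_Y = 0 ⇒ q_X = 893/30 − 0.5q_Y.
Substituting the second reaction function into the first: q_Y = 17.26 − 0.3(893/30 − 0.5q_Y), which gives 0.85q_Y = 8.33 ⇒ q_Y = 9.8.
Then q_X = 893/30 − 0.5·9.8 = 373/15.
Equilibrium price: P = 204.6 − 3·(104/3) = 100.6.

100.6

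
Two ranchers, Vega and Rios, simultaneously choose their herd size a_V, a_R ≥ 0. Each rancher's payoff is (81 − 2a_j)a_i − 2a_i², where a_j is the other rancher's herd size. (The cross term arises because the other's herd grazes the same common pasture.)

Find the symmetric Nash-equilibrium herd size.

13.5

Vega's payoff is (81 − 2a_R)a_V − 2a_V².
∂π/∂a_V = 81 − 2a_R − 4a_V = 0, so a_V = 20.25 − 0.5a_R.
Setting a_V = a_R in the reaction function: a_V = 20.25 − 0.5a_V, so a_V = 20.25 / 1.5 = 13.5.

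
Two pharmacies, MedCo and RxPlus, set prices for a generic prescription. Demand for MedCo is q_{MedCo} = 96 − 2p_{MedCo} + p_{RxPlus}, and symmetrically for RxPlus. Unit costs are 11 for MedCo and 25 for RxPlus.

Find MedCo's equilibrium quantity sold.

60.4

MedCo's profit: π = (p_{MedCo} − 11)(96 − 2p_{MedCo} + p_{RxPlus}).
∂π/∂p_{MedCo} = 118 − 4p_{MedCo} + p_{RxPlus} = 0 ⇒ p_{MedCo} = 29.5 + 0.25p_{RxPlus}.
Similarly p_{RxPlus} = 36.5 + 0.25p_{MedCo}.
Substituting the second reaction function into the first: p_{MedCo} = 29.5 + 0.25(36.5 + 0.25p_{MedCo}), which gives 0.9375p_{MedCo} = 38.625 ⇒ p_{MedCo} = 41.2.
Then p_{RxPlus} = 36.5 + 0.25·41.2 = 46.8.
q_{MedCo} = 96 − 2·41.2 + 46.8 = 60.4.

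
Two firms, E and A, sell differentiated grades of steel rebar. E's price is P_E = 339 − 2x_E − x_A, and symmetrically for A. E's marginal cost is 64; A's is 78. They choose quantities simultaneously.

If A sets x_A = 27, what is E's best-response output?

Firm E's profit: π = x_E(339 − 2x_E − x_A) − 64x_E.
∂π/∂x_E = 275 − 4x_E − x_A = 0 ⇒ x_E = 68.75 − 0.25x_A.
At x_A = 27: x_E = 68.75 − 0.25·27 = 62.

62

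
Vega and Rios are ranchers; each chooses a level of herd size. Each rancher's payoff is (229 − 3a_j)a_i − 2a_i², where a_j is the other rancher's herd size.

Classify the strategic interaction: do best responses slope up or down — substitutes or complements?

Vega's payoff is (229 − 3a_R)a_V − 2a_V².
∂π/∂a_V = 229 − 3a_R − 4a_V = 0, so a_V = 57.25 − 0.75a_R.
The best-response slope da_V/da_R = −0.75 < 0: the reaction function is downward-sloping, so the choices are strategic substitutes.

strategic substitutes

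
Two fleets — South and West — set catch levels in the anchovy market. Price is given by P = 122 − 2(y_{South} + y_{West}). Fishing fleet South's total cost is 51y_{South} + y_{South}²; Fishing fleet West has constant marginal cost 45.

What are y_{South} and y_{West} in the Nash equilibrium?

Fishing fleet South's profit: π = y_{South}(122 − 2(y_{South} + y_{West})) − 51y_{South} − y_{South}².
∂π/∂y_{South} = 71 − 6y_{South} − 2y_{West} = 0, so y_{South} = 71/6 − (1/3)y_{West}.
For West: ∂π/∂y_{West} = 77 − 4y_{West} − 2y_{South} = 0 ⇒ y_{West} = 19.25 − 0.5y_{South}.
Substituting the second reaction function into the first: y_{South} = 71/6 − (1/3)(19.25 − 0.5y_{South}), which gives (5/6)y_{South} = 65/12 ⇒ y_{South} = 6.5.
Then y_{West} = 19.25 − 0.5·6.5 = 16.

6.5, 16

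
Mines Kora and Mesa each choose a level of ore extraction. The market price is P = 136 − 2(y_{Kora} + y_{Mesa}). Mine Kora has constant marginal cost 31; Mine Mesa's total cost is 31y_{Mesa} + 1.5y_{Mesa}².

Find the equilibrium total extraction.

Mine Kora's profit: π = y_{Kora}(136 − 2(y_{Kora} + y_{Mesa})) − 31y_{Kora}.
∂π/∂y_{Kora} = 105 − 4y_{Kora} − 2y_{Mesa} = 0, so y_{Kora} = 26.25 − 0.5y_{Mesa}.
For Mesa: ∂π/∂y_{Mesa} = 105 − 7y_{Mesa} − 2y_{Kora} = 0 ⇒ y_{Mesa} = 15 − (2/7)y_{Kora}.
Substituting the second reaction function into the first: y_{Kora} = 26.25 − 0.5(15 − (2/7)y_{Kora}), which gives (6/7)y_{Kora} = 18.75 ⇒ y_{Kora} = 21.875.
Then y_{Mesa} = 15 − (2/7)·21.875 = 8.75.
Total extraction: 21.875 + 8.75 = 30.625.

30.625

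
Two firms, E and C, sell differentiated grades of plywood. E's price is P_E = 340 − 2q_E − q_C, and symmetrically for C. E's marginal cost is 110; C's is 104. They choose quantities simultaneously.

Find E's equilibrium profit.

Firm E's profit: π = q_E(340 − 2q_E − q_C) − 110q_E.
∂π/∂q_E = 230 − 4q_E − q_C = 0 ⇒ q_E = 57.5 − 0.25q_C.
Similarly q_C = 59 − 0.25q_E.
Plugging q_C into E's best response: q_E = 57.5 − 0.25(59 − 0.25q_E) ⇒ 0.9375q_E = 42.75, so q_E = 45.6.
Then q_C = 59 − 0.25·45.6 = 47.6.
P_E = 340 − 2·45.6 − 47.6 = 201.2.
Profit = (201.2 − 110)·45.6 = 4158.72.

4158.72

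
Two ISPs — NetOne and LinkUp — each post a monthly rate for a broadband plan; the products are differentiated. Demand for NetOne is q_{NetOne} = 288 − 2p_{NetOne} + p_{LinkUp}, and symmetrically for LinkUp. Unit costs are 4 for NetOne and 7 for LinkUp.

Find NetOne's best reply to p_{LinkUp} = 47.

85.75

NetOne's profit: π = (p_{NetOne} − 4)(288 − 2p_{NetOne} + p_{LinkUp}).
∂π/∂p_{NetOne} = 296 − 4p_{NetOne} + p_{LinkUp} = 0 ⇒ p_{NetOne} = 74 + 0.25p_{LinkUp}.
At p_{LinkUp} = 47: p_{NetOne} = 74 + 0.25·47 = 85.75.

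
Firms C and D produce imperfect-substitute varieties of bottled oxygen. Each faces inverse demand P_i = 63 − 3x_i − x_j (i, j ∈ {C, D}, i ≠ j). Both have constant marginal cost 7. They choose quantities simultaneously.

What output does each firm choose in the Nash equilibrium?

Firm C's profit: π = x_C(63 − 3x_C − x_D) − 7x_C.
∂π/∂x_C = 56 − 6x_C − x_D = 0 ⇒ x_C = 28/3 − (1/6)x_D.
By symmetry x_D = x_C; substituting into the reaction function, (7/6)x_C = 28/3 and x_C = 8.

8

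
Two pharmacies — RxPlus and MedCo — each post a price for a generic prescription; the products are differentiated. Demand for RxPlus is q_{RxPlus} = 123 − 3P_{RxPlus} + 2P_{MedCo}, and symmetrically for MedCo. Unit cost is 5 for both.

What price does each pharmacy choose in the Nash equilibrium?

34.5

RxPlus's profit: π = (P_{RxPlus} − 5)(123 − 3P_{RxPlus} + 2P_{MedCo}).
∂π/∂P_{RxPlus} = 138 − 6P_{RxPlus} + 2P_{MedCo} = 0 ⇒ P_{RxPlus} = 23 + (1/3)P_{MedCo}.
By symmetry P_{MedCo} = P_{RxPlus}; substituting into the reaction function, (2/3)P_{RxPlus} = 23 and P_{RxPlus} = 34.5.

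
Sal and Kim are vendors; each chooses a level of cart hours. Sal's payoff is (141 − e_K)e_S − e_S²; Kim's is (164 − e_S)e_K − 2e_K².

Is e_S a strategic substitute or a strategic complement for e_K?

Expanding Sal's payoff: 141e_S − e_Ke_S − e_S².
∂π/∂e_S = 141 − e_K − 2e_S = 0, so e_S = 70.5 − 0.5e_K.
The best-response slope de_S/de_K = −0.5 < 0: the reaction function is downward-sloping, so the choices are strategic substitutes.

strategic substitutes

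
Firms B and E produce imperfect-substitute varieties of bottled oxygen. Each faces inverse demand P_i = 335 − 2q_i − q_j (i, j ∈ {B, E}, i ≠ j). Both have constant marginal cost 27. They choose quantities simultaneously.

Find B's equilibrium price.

150.2

Firm B's profit: π = q_B(335 − 2q_B − q_E) − 27q_B.
∂π/∂q_B = 308 − 4q_B − q_E = 0 ⇒ q_B = 77 − 0.25q_E.
By symmetry q_E = q_B; substituting into the reaction function, 1.25q_B = 77 and q_B = 61.6.
P_B = 335 − 2·61.6 − 61.6 = 150.2.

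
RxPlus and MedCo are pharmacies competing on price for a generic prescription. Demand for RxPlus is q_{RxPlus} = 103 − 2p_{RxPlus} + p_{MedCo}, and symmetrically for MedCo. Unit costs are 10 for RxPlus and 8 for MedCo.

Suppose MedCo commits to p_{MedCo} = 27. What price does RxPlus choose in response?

RxPlus's profit: π = (p_{RxPlus} − 10)(103 − 2p_{RxPlus} + p_{MedCo}).
∂π/∂p_{RxPlus} = 123 − 4p_{RxPlus} + p_{MedCo} = 0 ⇒ p_{RxPlus} = 30.75 + 0.25p_{MedCo}.
At p_{MedCo} = 27: p_{RxPlus} = 30.75 + 0.25·27 = 37.5.

37.5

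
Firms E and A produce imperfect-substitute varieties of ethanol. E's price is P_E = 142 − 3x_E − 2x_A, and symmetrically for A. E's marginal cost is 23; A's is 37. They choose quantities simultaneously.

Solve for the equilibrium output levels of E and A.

15.75, 12.25

Firm E's profit: π = x_E(142 − 3x_E − 2x_A) − 23x_E.
∂π/∂x_E = 119 − 6x_E − 2x_A = 0 ⇒ x_E = 119/6 − (1/3)x_A.
Similarly x_A = 17.5 − (1/3)x_E.
Solving the two reaction functions simultaneously: (1 − (−1/3)(−1/3))x_E = 119/6 − (1/3)·17.5, so (8/9)x_E = 14 and x_E = 15.75.
Then x_A = 17.5 − (1/3)·15.75 = 12.25.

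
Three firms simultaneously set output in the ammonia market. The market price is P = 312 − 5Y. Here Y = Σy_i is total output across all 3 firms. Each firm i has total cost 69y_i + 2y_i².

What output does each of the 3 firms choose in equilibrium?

10.125

A representative firm's profit is π_i = y_i(312 − 5Y) − 69y_i − 2y_i², with Y = y_i + Σ_{j≠i} y_j.
First-order condition: 243 − 14y_i − 5Σ_{j≠i} y_j = 0.
With identical firms, set every y_j = y: then 243 − 14y − 10y = 0, i.e. y = 243/24 = 10.125.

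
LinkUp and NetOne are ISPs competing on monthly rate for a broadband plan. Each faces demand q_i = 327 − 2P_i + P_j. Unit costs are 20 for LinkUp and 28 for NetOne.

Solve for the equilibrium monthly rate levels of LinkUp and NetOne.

LinkUp's profit: π = (P_{LinkUp} − 20)(327 − 2P_{LinkUp} + P_{NetOne}).
∂π/∂P_{LinkUp} = 367 − 4P_{LinkUp} + P_{NetOne} = 0 ⇒ P_{LinkUp} = 91.75 + 0.25P_{NetOne}.
Similarly P_{NetOne} = 95.75 + 0.25P_{LinkUp}.
Solving the two reaction functions simultaneously: (1 − (0.25)(0.25))P_{LinkUp} = 91.75 + 0.25·95.75, so 0.9375P_{LinkUp} = 115.6875 and P_{LinkUp} = 123.4.
Then P_{NetOne} = 95.75 + 0.25·123.4 = 126.6.

123.4, 126.6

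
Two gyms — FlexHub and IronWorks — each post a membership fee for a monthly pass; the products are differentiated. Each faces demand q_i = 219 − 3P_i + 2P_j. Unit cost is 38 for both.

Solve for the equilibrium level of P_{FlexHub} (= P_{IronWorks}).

83.25

FlexHub's profit: π = (P_{FlexHub} − 38)(219 − 3P_{FlexHub} + 2P_{IronWorks}).
∂π/∂P_{FlexHub} = 333 − 6P_{FlexHub} + 2P_{IronWorks} = 0 ⇒ P_{FlexHub} = 55.5 + (1/3)P_{IronWorks}.
By symmetry P_{IronWorks} = P_{FlexHub}; substituting into the reaction function, (2/3)P_{FlexHub} = 55.5 and P_{FlexHub} = 83.25.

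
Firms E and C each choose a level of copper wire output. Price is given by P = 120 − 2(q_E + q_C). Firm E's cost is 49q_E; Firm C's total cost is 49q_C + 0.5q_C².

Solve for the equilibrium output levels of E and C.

13.3125, 8.875

Firm E's profit: π = q_E(120 − 2(q_E + q_C)) − 49q_E.
∂π/∂q_E = 71 − 4q_E − 2q_C = 0, so q_E = 17.75 − 0.5q_C.
For C: ∂π/∂q_C = 71 − 5q_C − 2q_E = 0 ⇒ q_C = 14.2 − 0.4q_E.
Plugging q_C into E's best response: q_E = 17.75 − 0.5(14.2 − 0.4q_E) ⇒ 0.8q_E = 10.65, so q_E = 13.3125.
Then q_C = 14.2 − 0.4·13.3125 = 8.875.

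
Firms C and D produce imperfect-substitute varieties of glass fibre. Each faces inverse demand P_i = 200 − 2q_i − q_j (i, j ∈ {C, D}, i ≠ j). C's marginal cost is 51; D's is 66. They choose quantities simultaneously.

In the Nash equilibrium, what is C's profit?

Firm C's profit: π = q_C(200 − 2q_C − q_D) − 51q_C.
∂π/∂q_C = 149 − 4q_C − q_D = 0 ⇒ q_C = 37.25 − 0.25q_D.
Similarly q_D = 33.5 − 0.25q_C.
Substituting the second reaction function into the first: q_C = 37.25 − 0.25(33.5 − 0.25q_C), which gives 0.9375q_C = 28.875 ⇒ q_C = 30.8.
Then q_D = 33.5 − 0.25·30.8 = 25.8.
P_C = 200 − 2·30.8 − 25.8 = 112.6.
Profit = (112.6 − 51)·30.8 = 1897.28.

1897.28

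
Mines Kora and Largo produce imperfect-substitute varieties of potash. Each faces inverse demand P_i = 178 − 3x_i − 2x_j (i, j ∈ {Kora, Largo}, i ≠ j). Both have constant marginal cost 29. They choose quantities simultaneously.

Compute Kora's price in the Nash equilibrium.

84.875

Mine Kora's profit: π = x_{Kora}(178 − 3x_{Kora} − 2x_{Largo}) − 29x_{Kora}.
∂π/∂x_{Kora} = 149 − 6x_{Kora} − 2x_{Largo} = 0 ⇒ x_{Kora} = 149/6 − (1/3)x_{Largo}.
By symmetry x_{Largo} = x_{Kora}; substituting into the reaction function, (4/3)x_{Kora} = 149/6 and x_{Kora} = 18.625.
P_{Kora} = 178 − 3·18.625 − 2·18.625 = 84.875.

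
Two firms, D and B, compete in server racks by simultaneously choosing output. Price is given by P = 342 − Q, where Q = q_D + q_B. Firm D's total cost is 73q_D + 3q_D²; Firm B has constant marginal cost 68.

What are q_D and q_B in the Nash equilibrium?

Firm D's profit: π = q_D(342 − (q_D + q_B)) − 73q_D − 3q_D².
∂π/∂q_D = 269 − 8q_D − q_B = 0, so q_D = 33.625 − 0.125q_B.
For B: ∂π/∂q_B = 274 − 2q_B − q_D = 0 ⇒ q_B = 137 − 0.5q_D.
Plugging q_B into D's best response: q_D = 33.625 − 0.125(137 − 0.5q_D) ⇒ 0.9375q_D = 16.5, so q_D = 17.6.
Then q_B = 137 − 0.5·17.6 = 128.2.

17.6, 128.2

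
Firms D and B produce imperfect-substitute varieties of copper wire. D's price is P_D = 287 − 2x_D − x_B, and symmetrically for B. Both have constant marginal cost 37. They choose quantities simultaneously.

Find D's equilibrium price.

Firm D's profit: π = x_D(287 − 2x_D − x_B) − 37x_D.
∂π/∂x_D = 250 − 4x_D − x_B = 0 ⇒ x_D = 62.5 − 0.25x_B.
Setting x_D = x_B in the reaction function: x_D = 62.5 − 0.25x_D, so x_D = 62.5 / 1.25 = 50.
P_D = 287 − 2·50 − 50 = 137.

137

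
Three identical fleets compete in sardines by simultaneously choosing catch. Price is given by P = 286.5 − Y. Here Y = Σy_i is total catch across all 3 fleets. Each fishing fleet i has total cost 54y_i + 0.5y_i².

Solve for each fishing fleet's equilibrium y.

46.5

A representative fishing fleet's profit is π_i = y_i(286.5 − Y) − 54y_i − 0.5y_i², with Y = y_i + Σ_{j≠i} y_j.
First-order condition: 232.5 − 3y_i − Σ_{j≠i} y_j = 0.
With identical fishing fleets, set every y_j = y: then 232.5 − 3y − 2y = 0, i.e. y = 232.5/5 = 46.5.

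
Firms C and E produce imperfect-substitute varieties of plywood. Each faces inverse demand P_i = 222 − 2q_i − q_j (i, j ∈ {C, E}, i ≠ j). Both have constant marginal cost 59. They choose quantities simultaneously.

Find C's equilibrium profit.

2125.52

Firm C's profit: π = q_C(222 − 2q_C − q_E) − 59q_C.
∂π/∂q_C = 163 − 4q_C − q_E = 0 ⇒ q_C = 40.75 − 0.25q_E.
The game is symmetric, so in equilibrium q_E = q_C: the reaction function gives 1.25q_C = 40.75, hence q_C = 32.6.
P_C = 222 − 2·32.6 − 32.6 = 124.2.
Profit = (124.2 − 59)·32.6 = 2125.52.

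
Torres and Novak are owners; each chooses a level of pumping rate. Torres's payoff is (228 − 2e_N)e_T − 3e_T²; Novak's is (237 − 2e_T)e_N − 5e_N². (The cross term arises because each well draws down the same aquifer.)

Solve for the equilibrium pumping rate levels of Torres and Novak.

Expanding Torres's payoff: 228e_T − 2e_Ne_T − 3e_T².
∂π/∂e_T = 228 − 2e_N − 6e_T = 0, so e_T = 38 − (1/3)e_N.
Likewise for Novak: e_N = 23.7 − 0.2e_T.
Substituting the second reaction function into the first: e_T = 38 − (1/3)(23.7 − 0.2e_T), which gives (14/15)e_T = 30.1 ⇒ e_T = 32.25.
Then e_N = 23.7 − 0.2·32.25 = 17.25.

32.25, 17.25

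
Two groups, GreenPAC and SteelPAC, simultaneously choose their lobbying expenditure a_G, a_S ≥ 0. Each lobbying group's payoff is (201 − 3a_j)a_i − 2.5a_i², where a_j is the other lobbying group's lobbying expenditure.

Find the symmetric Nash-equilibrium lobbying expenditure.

GreenPAC's payoff is (201 − 3a_S)a_G − 2.5a_G².
∂π/∂a_G = 201 − 3a_S − 5a_G = 0, so a_G = 40.2 − 0.6a_S.
By symmetry a_S = a_G; substituting into the reaction function, 1.6a_G = 40.2 and a_G = 25.125.

25.125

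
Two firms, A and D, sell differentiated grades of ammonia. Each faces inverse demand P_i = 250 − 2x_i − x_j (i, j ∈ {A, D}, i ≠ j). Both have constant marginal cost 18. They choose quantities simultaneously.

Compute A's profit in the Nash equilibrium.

4305.92

Firm A's profit: π = x_A(250 − 2x_A − x_D) − 18x_A.
∂π/∂x_A = 232 − 4x_A − x_D = 0 ⇒ x_A = 58 − 0.25x_D.
By symmetry x_D = x_A; substituting into the reaction function, 1.25x_A = 58 and x_A = 46.4.
P_A = 250 − 2·46.4 − 46.4 = 110.8.
Profit = (110.8 − 18)·46.4 = 4305.92.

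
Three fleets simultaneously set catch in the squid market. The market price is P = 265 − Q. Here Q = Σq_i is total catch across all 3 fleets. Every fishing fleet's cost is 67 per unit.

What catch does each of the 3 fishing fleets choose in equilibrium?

49.5

A representative fishing fleet's profit is π_i = q_i(265 − Q) − 67q_i, with Q = q_i + Σ_{j≠i} q_j.
First-order condition: 198 − 2q_i − Σ_{j≠i} q_j = 0.
Imposing symmetry (q_j = q for all j) turns Σ_{j≠i} q_j into 2q, so 198 = 4q and q = 49.5.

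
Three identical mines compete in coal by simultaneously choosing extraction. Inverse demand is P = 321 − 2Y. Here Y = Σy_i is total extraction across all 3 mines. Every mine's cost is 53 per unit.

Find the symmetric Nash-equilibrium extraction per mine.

33.5

A representative mine's profit is π_i = y_i(321 − 2Y) − 53y_i, with Y = y_i + Σ_{j≠i} y_j.
First-order condition: 268 − 4y_i − 2Σ_{j≠i} y_j = 0.
Imposing symmetry (y_j = y for all j) turns Σ_{j≠i} y_j into 2y, so 268 = 8y and y = 33.5.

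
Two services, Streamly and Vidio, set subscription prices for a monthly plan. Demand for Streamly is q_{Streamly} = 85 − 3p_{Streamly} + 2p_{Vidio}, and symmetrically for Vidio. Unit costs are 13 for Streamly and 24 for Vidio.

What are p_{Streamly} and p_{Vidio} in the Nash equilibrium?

Streamly's profit: π = (p_{Streamly} − 13)(85 − 3p_{Streamly} + 2p_{Vidio}).
∂π/∂p_{Streamly} = 124 − 6p_{Streamly} + 2p_{Vidio} = 0 ⇒ p_{Streamly} = 62/3 + (1/3)p_{Vidio}.
Similarly p_{Vidio} = 157/6 + (1/3)p_{Streamly}.
Solving the two reaction functions simultaneously: (1 − (1/3)(1/3))p_{Streamly} = 62/3 + (1/3)·(157/6), so (8/9)p_{Streamly} = 529/18 and p_{Streamly} = 33.0625.
Then p_{Vidio} = 157/6 + (1/3)·33.0625 = 37.1875.

33.0625, 37.1875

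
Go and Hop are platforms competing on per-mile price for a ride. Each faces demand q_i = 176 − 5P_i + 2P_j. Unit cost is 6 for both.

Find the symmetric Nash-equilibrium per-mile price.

25.75

Go's profit: π = (P_{Go} − 6)(176 − 5P_{Go} + 2P_{Hop}).
∂π/∂P_{Go} = 206 − 10P_{Go} + 2P_{Hop} = 0 ⇒ P_{Go} = 20.6 + 0.2P_{Hop}.
Setting P_{Go} = P_{Hop} in the reaction function: P_{Go} = 20.6 + 0.2P_{Go}, so P_{Go} = 20.6 / 0.8 = 25.75.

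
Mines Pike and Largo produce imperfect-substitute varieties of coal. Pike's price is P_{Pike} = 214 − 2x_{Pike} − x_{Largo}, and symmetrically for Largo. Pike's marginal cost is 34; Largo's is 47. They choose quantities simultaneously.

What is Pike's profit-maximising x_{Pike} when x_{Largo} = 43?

34.25

Mine Pike's profit: π = x_{Pike}(214 − 2x_{Pike} − x_{Largo}) − 34x_{Pike}.
∂π/∂x_{Pike} = 180 − 4x_{Pike} − x_{Largo} = 0 ⇒ x_{Pike} = 45 − 0.25x_{Largo}.
At x_{Largo} = 43: x_{Pike} = 45 − 0.25·43 = 34.25.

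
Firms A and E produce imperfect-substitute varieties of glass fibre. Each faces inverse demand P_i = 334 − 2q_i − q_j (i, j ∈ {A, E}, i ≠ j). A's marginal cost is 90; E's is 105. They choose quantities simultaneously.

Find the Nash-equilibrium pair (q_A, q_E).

49.8, 44.8

Firm A's profit: π = q_A(334 − 2q_A − q_E) − 90q_A.
∂π/∂q_A = 244 − 4q_A − q_E = 0 ⇒ q_A = 61 − 0.25q_E.
Similarly q_E = 57.25 − 0.25q_A.
Plugging q_E into A's best response: q_A = 61 − 0.25(57.25 − 0.25q_A) ⇒ 0.9375q_A = 46.6875, so q_A = 49.8.
Then q_E = 57.25 − 0.25·49.8 = 44.8.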